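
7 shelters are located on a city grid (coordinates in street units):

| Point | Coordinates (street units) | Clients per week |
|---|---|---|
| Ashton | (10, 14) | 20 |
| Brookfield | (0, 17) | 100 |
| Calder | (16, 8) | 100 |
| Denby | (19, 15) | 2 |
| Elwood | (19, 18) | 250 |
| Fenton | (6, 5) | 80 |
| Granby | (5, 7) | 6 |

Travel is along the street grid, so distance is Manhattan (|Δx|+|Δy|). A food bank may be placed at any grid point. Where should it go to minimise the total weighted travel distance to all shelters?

(16, 17)

Manhattan distance separates: Σwᵢ(|x−xᵢ|+|y−yᵢ|) = Σwᵢ|x−xᵢ| + Σwᵢ|y−yᵢ|, so x and y are optimised independently as 1-D weighted medians.
Total weight W = 558; half = 279.
x-coordinate, sorted with cumulative weight:
  x=0 (Brookfield, w=100) cum 100
  x=5 (Granby, w=6) cum 106
  x=6 (Fenton, w=80) cum 186
  x=10 (Ashton, w=20) cum 206
  x=16 (Calder, w=100) cum 306  ← median
  x=19 (Denby, w=2) cum 308
  x=19 (Elwood, w=250) cum 558
⇒ x* = 16
y-coordinate, sorted with cumulative weight:
  y=5 (Fenton, w=80) cum 80
  y=7 (Granby, w=6) cum 86
  y=8 (Calder, w=100) cum 186
  y=14 (Ashton, w=20) cum 206
  y=15 (Denby, w=2) cum 208
  y=17 (Brookfield, w=100) cum 308  ← median
  y=18 (Elwood, w=250) cum 558
⇒ y* = 17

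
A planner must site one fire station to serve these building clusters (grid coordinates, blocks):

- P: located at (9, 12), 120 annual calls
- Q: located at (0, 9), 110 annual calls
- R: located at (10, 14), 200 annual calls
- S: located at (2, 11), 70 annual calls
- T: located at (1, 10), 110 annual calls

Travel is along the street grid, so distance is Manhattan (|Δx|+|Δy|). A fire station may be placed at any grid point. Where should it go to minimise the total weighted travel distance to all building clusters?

Manhattan distance separates: Σwᵢ(|x−xᵢ|+|y−yᵢ|) = Σwᵢ|x−xᵢ| + Σwᵢ|y−yᵢ|, so x and y are optimised independently as 1-D weighted medians.
Total weight W = 610; half = 305.
x-coordinate, sorted with cumulative weight:
  x=0 (Q, w=110) cum 110
  x=1 (T, w=110) cum 220
  x=2 (S, w=70) cum 290
  x=9 (P, w=120) cum 410  ← median
  x=10 (R, w=200) cum 610
⇒ x* = 9
y-coordinate, sorted with cumulative weight:
  y=9 (Q, w=110) cum 110
  y=10 (T, w=110) cum 220
  y=11 (S, w=70) cum 290
  y=12 (P, w=120) cum 410  ← median
  y=14 (R, w=200) cum 610
⇒ y* = 12

(9, 12)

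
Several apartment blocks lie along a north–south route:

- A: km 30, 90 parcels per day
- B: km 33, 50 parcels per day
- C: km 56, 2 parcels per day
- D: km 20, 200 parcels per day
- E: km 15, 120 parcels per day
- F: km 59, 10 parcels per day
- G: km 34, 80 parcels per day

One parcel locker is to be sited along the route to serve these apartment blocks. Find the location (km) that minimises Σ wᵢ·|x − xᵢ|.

For a sum of weighted absolute distances on a line, the optimum is the weighted median (not the mean). Total weight W = 552; half-weight = 276.
Sort by position and accumulate weight:
  km 15 (E, w=120) → cum 120
  km 20 (D, w=200) → cum 320  ≥ 276 → median here
  km 30 (A, w=90) → cum 410
  km 33 (B, w=50) → cum 460
  km 34 (G, w=80) → cum 540
  km 56 (C, w=2) → cum 542
  km 59 (F, w=10) → cum 552
Optimal location: km 20.

x = 20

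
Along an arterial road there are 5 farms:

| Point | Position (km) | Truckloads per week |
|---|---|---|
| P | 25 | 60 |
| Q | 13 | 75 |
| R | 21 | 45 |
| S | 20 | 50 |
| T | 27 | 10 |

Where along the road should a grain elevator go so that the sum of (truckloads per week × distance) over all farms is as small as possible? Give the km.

x = 20

For a sum of weighted absolute distances on a line, the optimum is the weighted median (not the mean). Total weight W = 240; half-weight = 120.
Sort by position and accumulate weight:
  km 13 (Q, w=75) → cum 75
  km 20 (S, w=50) → cum 125  ≥ 120 → median here
  km 21 (R, w=45) → cum 170
  km 25 (P, w=60) → cum 230
  km 27 (T, w=10) → cum 240
Optimal location: km 20.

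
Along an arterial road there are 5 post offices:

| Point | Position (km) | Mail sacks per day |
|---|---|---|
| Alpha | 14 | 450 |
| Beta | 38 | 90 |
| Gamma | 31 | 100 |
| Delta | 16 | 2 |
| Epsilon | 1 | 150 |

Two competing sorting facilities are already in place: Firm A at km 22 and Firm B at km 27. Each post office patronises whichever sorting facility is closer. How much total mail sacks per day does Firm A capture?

602

The indifferent point is the midpoint (22+27)/2 = 24.5; post offices left of it (closer to Firm A at 22) go to Firm A, those right go to Firm B.
  Epsilon at 1 (w=150) → Firm A
  Alpha at 14 (w=450) → Firm A
  Delta at 16 (w=2) → Firm A
  Gamma at 31 (w=100) → Firm B
  Beta at 38 (w=90) → Firm B
Firm A captures 602; Firm B captures 190.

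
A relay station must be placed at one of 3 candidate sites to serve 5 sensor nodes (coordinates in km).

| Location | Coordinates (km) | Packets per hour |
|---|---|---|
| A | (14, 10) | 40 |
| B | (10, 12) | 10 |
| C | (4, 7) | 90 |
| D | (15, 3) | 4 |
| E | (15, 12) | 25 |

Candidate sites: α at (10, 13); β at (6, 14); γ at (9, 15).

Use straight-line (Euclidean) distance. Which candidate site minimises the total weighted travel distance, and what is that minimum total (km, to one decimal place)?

Total weighted distance at each candidate:
  α (10, 13): total = 1145.9
  β (6, 14): total = 1345.0
  γ (9, 15): total = 1384.9
Minimum is at α with total 1145.9 km.

α, total 1145.9 km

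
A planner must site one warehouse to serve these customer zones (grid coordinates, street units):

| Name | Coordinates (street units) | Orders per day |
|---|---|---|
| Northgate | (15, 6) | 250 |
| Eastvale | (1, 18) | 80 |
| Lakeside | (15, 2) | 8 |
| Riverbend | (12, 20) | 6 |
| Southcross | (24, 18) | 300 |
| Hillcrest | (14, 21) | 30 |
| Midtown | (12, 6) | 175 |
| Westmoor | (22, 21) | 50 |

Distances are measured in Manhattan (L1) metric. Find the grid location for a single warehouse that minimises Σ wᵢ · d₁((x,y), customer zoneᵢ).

(15, 18)

Manhattan distance separates: Σwᵢ(|x−xᵢ|+|y−yᵢ|) = Σwᵢ|x−xᵢ| + Σwᵢ|y−yᵢ|, so x and y are optimised independently as 1-D weighted medians.
Total weight W = 899; half = 449.5.
x-coordinate, sorted with cumulative weight:
  x=1 (Eastvale, w=80) cum 80
  x=12 (Riverbend, w=6) cum 86
  x=12 (Midtown, w=175) cum 261
  x=14 (Hillcrest, w=30) cum 291
  x=15 (Northgate, w=250) cum 541  ← median
  x=15 (Lakeside, w=8) cum 549
  x=22 (Westmoor, w=50) cum 599
  x=24 (Southcross, w=300) cum 899
⇒ x* = 15
y-coordinate, sorted with cumulative weight:
  y=2 (Lakeside, w=8) cum 8
  y=6 (Northgate, w=250) cum 258
  y=6 (Midtown, w=175) cum 433
  y=18 (Eastvale, w=80) cum 513  ← median
  y=18 (Southcross, w=300) cum 813
  y=20 (Riverbend, w=6) cum 819
  y=21 (Hillcrest, w=30) cum 849
  y=21 (Westmoor, w=50) cum 899
⇒ y* = 18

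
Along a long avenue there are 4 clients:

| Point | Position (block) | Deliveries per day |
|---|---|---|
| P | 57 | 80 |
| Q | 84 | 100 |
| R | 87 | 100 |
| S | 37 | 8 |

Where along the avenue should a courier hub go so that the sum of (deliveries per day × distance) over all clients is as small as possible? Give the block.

For a sum of weighted absolute distances on a line, the optimum is the weighted median (not the mean). Total weight W = 288; half-weight = 144.
Sort by position and accumulate weight:
  block 37 (S, w=8) → cum 8
  block 57 (P, w=80) → cum 88
  block 84 (Q, w=100) → cum 188  ≥ 144 → median here
  block 87 (R, w=100) → cum 288
Optimal location: block 84.

x = 84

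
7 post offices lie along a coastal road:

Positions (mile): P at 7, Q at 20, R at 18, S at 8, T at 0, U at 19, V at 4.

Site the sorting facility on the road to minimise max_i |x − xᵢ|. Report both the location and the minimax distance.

location 10, max distance 10

The 1-center on a line is the midpoint of the two extreme points: leftmost at 0, rightmost at 20.
Optimal location = (0 + 20)/2 = 10; maximum distance = (20 − 0)/2 = 10.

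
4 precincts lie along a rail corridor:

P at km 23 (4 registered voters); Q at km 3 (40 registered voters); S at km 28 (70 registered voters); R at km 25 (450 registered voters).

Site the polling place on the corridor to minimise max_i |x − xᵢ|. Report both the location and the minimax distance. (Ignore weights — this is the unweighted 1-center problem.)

The 1-center on a line is the midpoint of the two extreme points: leftmost at 3, rightmost at 28.
Optimal location = (3 + 28)/2 = 15.5; maximum distance = (28 − 3)/2 = 12.5.

location 15.5, max distance 12.5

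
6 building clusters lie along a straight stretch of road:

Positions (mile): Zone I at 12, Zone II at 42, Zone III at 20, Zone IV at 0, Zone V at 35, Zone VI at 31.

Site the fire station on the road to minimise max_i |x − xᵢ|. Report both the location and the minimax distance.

location 21, max distance 21

The 1-center on a line is the midpoint of the two extreme points: leftmost at 0, rightmost at 42.
Optimal location = (0 + 42)/2 = 21; maximum distance = (42 − 0)/2 = 21.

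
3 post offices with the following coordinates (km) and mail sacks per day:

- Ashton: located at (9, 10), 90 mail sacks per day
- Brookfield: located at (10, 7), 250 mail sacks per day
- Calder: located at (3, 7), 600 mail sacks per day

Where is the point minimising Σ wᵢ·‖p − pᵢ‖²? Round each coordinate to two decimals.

(5.44, 7.29)

The minimiser of Σwᵢ‖p−pᵢ‖² is the weighted centroid p* = (Σwᵢpᵢ)/(Σwᵢ).
Σwᵢ = 940.
Σwᵢxᵢ = 90·9 + 250·10 + 600·3 = 5110.
Σwᵢyᵢ = 90·10 + 250·7 + 600·7 = 6850.
x* = 5110/940 = 5.44, y* = 6850/940 = 7.29.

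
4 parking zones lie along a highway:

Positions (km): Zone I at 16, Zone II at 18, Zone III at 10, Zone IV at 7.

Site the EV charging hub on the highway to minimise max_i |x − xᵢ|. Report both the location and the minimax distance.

location 12.5, max distance 5.5

The 1-center on a line is the midpoint of the two extreme points: leftmost at 7, rightmost at 18.
Optimal location = (7 + 18)/2 = 12.5; maximum distance = (18 − 7)/2 = 5.5.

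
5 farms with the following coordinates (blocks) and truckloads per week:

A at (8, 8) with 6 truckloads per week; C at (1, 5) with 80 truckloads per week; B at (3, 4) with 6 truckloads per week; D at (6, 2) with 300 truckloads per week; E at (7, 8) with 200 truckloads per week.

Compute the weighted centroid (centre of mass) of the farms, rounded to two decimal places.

The minimiser of Σwᵢ‖p−pᵢ‖² is the weighted centroid p* = (Σwᵢpᵢ)/(Σwᵢ).
Σwᵢ = 592.
Σwᵢxᵢ = 6·8 + 80·1 + 6·3 + 300·6 + 200·7 = 3346.
Σwᵢyᵢ = 6·8 + 80·5 + 6·4 + 300·2 + 200·8 = 2672.
x* = 3346/592 = 5.65, y* = 2672/592 = 4.51.

(5.65, 4.51)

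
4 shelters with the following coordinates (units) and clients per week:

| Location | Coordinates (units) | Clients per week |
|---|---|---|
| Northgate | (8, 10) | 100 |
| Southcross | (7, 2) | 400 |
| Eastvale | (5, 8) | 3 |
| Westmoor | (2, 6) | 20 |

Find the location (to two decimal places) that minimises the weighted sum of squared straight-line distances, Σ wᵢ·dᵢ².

(6.99, 3.72)

The minimiser of Σwᵢ‖p−pᵢ‖² is the weighted centroid p* = (Σwᵢpᵢ)/(Σwᵢ).
Σwᵢ = 523.
Σwᵢxᵢ = 100·8 + 400·7 + 3·5 + 20·2 = 3655.
Σwᵢyᵢ = 100·10 + 400·2 + 3·8 + 20·6 = 1944.
x* = 3655/523 = 6.99, y* = 1944/523 = 3.72.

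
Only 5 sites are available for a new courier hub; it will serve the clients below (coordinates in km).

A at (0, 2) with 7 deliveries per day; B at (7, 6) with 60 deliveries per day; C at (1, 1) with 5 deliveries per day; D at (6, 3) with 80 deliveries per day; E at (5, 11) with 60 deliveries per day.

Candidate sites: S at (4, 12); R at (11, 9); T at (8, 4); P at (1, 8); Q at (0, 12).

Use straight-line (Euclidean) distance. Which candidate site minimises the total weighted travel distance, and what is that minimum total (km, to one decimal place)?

T, total 865.8 km

Total weighted distance at each candidate:
  S (4, 12): total = 1357.3
  R (11, 9): total = 1459.6
  T (8, 4): total = 865.8
  P (1, 8): total = 1322.7
  Q (0, 12): total = 1849.7
Minimum is at T with total 865.8 km.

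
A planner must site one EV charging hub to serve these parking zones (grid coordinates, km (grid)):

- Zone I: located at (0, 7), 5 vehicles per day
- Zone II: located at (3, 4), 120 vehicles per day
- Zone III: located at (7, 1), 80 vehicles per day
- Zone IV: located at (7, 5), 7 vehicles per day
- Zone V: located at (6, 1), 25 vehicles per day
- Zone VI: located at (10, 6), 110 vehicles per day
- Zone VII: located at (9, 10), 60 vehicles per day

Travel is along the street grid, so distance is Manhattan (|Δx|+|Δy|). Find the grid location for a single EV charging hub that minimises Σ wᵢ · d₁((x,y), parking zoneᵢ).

Manhattan distance separates: Σwᵢ(|x−xᵢ|+|y−yᵢ|) = Σwᵢ|x−xᵢ| + Σwᵢ|y−yᵢ|, so x and y are optimised independently as 1-D weighted medians.
Total weight W = 407; half = 203.5.
x-coordinate, sorted with cumulative weight:
  x=0 (Zone I, w=5) cum 5
  x=3 (Zone II, w=120) cum 125
  x=6 (Zone V, w=25) cum 150
  x=7 (Zone III, w=80) cum 230  ← median
  x=7 (Zone IV, w=7) cum 237
  x=9 (Zone VII, w=60) cum 297
  x=10 (Zone VI, w=110) cum 407
⇒ x* = 7
y-coordinate, sorted with cumulative weight:
  y=1 (Zone III, w=80) cum 80
  y=1 (Zone V, w=25) cum 105
  y=4 (Zone II, w=120) cum 225  ← median
  y=5 (Zone IV, w=7) cum 232
  y=6 (Zone VI, w=110) cum 342
  y=7 (Zone I, w=5) cum 347
  y=10 (Zone VII, w=60) cum 407
⇒ y* = 4

(7, 4)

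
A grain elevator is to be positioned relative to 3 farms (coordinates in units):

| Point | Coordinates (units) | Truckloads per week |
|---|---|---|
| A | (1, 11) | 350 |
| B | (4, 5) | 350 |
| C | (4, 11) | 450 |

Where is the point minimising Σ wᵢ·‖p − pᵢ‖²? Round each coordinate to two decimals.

(3.09, 9.17)

The minimiser of Σwᵢ‖p−pᵢ‖² is the weighted centroid p* = (Σwᵢpᵢ)/(Σwᵢ).
Σwᵢ = 1150.
Σwᵢxᵢ = 350·1 + 350·4 + 450·4 = 3550.
Σwᵢyᵢ = 350·11 + 350·5 + 450·11 = 10550.
x* = 3550/1150 = 3.09, y* = 10550/1150 = 9.17.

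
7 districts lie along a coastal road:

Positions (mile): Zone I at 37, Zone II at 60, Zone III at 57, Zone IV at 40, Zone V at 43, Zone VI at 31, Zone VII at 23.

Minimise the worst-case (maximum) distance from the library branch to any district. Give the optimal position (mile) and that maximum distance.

The 1-center on a line is the midpoint of the two extreme points: leftmost at 23, rightmost at 60.
Optimal location = (23 + 60)/2 = 41.5; maximum distance = (60 − 23)/2 = 18.5.

location 41.5, max distance 18.5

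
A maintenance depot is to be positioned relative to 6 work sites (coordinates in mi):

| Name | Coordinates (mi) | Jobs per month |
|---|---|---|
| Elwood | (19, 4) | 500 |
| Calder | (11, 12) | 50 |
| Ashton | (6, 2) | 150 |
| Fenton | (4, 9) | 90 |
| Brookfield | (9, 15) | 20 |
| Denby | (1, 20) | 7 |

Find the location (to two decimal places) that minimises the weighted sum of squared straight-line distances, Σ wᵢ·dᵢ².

(14.07, 5.08)

The minimiser of Σwᵢ‖p−pᵢ‖² is the weighted centroid p* = (Σwᵢpᵢ)/(Σwᵢ).
Σwᵢ = 817.
Σwᵢxᵢ = 500·19 + 50·11 + 150·6 + 90·4 + 20·9 + 7·1 = 11497.
Σwᵢyᵢ = 500·4 + 50·12 + 150·2 + 90·9 + 20·15 + 7·20 = 4150.
x* = 11497/817 = 14.07, y* = 4150/817 = 5.08.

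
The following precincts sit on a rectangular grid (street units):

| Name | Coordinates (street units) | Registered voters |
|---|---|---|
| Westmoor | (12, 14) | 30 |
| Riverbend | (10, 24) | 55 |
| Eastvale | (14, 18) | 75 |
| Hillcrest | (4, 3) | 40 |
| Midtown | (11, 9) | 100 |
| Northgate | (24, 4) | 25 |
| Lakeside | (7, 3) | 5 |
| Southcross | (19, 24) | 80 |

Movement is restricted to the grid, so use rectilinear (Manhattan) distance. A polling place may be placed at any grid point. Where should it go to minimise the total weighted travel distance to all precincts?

Manhattan distance separates: Σwᵢ(|x−xᵢ|+|y−yᵢ|) = Σwᵢ|x−xᵢ| + Σwᵢ|y−yᵢ|, so x and y are optimised independently as 1-D weighted medians.
Total weight W = 410; half = 205.
x-coordinate, sorted with cumulative weight:
  x=4 (Hillcrest, w=40) cum 40
  x=7 (Lakeside, w=5) cum 45
  x=10 (Riverbend, w=55) cum 100
  x=11 (Midtown, w=100) cum 200
  x=12 (Westmoor, w=30) cum 230  ← median
  x=14 (Eastvale, w=75) cum 305
  x=19 (Southcross, w=80) cum 385
  x=24 (Northgate, w=25) cum 410
⇒ x* = 12
y-coordinate, sorted with cumulative weight:
  y=3 (Hillcrest, w=40) cum 40
  y=3 (Lakeside, w=5) cum 45
  y=4 (Northgate, w=25) cum 70
  y=9 (Midtown, w=100) cum 170
  y=14 (Westmoor, w=30) cum 200
  y=18 (Eastvale, w=75) cum 275  ← median
  y=24 (Riverbend, w=55) cum 330
  y=24 (Southcross, w=80) cum 410
⇒ y* = 18

(12, 18)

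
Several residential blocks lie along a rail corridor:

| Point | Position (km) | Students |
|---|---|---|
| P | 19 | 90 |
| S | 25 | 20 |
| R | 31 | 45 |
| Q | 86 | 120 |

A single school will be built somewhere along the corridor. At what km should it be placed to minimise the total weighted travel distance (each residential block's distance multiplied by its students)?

For a sum of weighted absolute distances on a line, the optimum is the weighted median (not the mean). Total weight W = 275; half-weight = 137.5.
Sort by position and accumulate weight:
  km 19 (P, w=90) → cum 90
  km 25 (S, w=20) → cum 110
  km 31 (R, w=45) → cum 155  ≥ 137.5 → median here
  km 86 (Q, w=120) → cum 275
Optimal location: km 31.

x = 31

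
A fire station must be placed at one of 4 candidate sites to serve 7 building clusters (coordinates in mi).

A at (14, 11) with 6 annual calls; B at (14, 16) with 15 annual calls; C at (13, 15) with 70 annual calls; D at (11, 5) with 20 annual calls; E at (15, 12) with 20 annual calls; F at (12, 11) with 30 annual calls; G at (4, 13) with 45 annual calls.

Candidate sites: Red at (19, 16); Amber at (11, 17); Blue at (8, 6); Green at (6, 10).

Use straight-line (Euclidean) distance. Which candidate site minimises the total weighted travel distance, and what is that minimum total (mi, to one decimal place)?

Total weighted distance at each candidate:
  Red (19, 16): total = 1874.8
  Amber (11, 17): total = 1199.0
  Blue (8, 6): total = 1745.0
  Green (6, 10): total = 1471.1
Minimum is at Amber with total 1199.0 mi.

Amber, total 1199.0 mi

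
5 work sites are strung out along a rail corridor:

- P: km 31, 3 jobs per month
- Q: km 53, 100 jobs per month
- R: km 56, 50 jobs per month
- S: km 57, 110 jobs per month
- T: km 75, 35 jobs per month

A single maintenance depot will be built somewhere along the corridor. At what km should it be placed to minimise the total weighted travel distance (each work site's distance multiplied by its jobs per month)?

x = 56

For a sum of weighted absolute distances on a line, the optimum is the weighted median (not the mean). Total weight W = 298; half-weight = 149.
Sort by position and accumulate weight:
  km 31 (P, w=3) → cum 3
  km 53 (Q, w=100) → cum 103
  km 56 (R, w=50) → cum 153  ≥ 149 → median here
  km 57 (S, w=110) → cum 263
  km 75 (T, w=35) → cum 298
Optimal location: km 56.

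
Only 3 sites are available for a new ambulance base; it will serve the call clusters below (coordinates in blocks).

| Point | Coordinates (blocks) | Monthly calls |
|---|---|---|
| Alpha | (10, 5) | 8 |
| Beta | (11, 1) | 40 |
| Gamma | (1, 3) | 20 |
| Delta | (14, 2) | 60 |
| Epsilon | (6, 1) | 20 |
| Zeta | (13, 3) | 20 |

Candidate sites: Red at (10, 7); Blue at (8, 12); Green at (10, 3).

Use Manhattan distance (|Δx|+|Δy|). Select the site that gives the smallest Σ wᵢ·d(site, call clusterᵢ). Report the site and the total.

Total weighted distance at each candidate:
  Red (10, 7): total = 1436
  Blue (8, 12): total = 2452
  Green (10, 3): total = 796
Minimum is at Green with total 796 blocks.

Green, total 796 blocks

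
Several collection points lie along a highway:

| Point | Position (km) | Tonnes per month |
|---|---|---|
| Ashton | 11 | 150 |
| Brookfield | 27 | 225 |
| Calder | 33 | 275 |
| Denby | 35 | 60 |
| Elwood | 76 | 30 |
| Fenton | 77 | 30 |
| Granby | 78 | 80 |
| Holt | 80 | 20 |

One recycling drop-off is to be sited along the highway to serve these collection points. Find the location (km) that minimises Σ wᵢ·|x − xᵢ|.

x = 33

For a sum of weighted absolute distances on a line, the optimum is the weighted median (not the mean). Total weight W = 870; half-weight = 435.
Sort by position and accumulate weight:
  km 11 (Ashton, w=150) → cum 150
  km 27 (Brookfield, w=225) → cum 375
  km 33 (Calder, w=275) → cum 650  ≥ 435 → median here
  km 35 (Denby, w=60) → cum 710
  km 76 (Elwood, w=30) → cum 740
  km 77 (Fenton, w=30) → cum 770
  km 78 (Granby, w=80) → cum 850
  km 80 (Holt, w=20) → cum 870
Optimal location: km 33.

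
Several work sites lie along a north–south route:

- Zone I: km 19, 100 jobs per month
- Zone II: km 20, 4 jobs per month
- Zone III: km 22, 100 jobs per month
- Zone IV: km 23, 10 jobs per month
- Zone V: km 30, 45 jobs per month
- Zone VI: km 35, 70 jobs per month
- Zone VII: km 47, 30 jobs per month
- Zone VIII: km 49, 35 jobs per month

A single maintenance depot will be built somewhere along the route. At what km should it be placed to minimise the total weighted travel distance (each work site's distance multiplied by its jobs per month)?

For a sum of weighted absolute distances on a line, the optimum is the weighted median (not the mean). Total weight W = 394; half-weight = 197.
Sort by position and accumulate weight:
  km 19 (Zone I, w=100) → cum 100
  km 20 (Zone II, w=4) → cum 104
  km 22 (Zone III, w=100) → cum 204  ≥ 197 → median here
  km 23 (Zone IV, w=10) → cum 214
  km 30 (Zone V, w=45) → cum 259
  km 35 (Zone VI, w=70) → cum 329
  km 47 (Zone VII, w=30) → cum 359
  km 49 (Zone VIII, w=35) → cum 394
Optimal location: km 22.

x = 22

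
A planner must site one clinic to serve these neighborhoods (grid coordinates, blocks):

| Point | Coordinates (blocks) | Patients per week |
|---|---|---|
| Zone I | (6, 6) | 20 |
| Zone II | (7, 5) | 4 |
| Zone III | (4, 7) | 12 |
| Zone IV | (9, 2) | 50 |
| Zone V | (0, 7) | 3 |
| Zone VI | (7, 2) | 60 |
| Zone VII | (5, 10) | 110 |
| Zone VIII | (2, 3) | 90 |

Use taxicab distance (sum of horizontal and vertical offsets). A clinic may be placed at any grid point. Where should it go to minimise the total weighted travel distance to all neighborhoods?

(5, 3)

Manhattan distance separates: Σwᵢ(|x−xᵢ|+|y−yᵢ|) = Σwᵢ|x−xᵢ| + Σwᵢ|y−yᵢ|, so x and y are optimised independently as 1-D weighted medians.
Total weight W = 349; half = 174.5.
x-coordinate, sorted with cumulative weight:
  x=0 (Zone V, w=3) cum 3
  x=2 (Zone VIII, w=90) cum 93
  x=4 (Zone III, w=12) cum 105
  x=5 (Zone VII, w=110) cum 215  ← median
  x=6 (Zone I, w=20) cum 235
  x=7 (Zone II, w=4) cum 239
  x=7 (Zone VI, w=60) cum 299
  x=9 (Zone IV, w=50) cum 349
⇒ x* = 5
y-coordinate, sorted with cumulative weight:
  y=2 (Zone IV, w=50) cum 50
  y=2 (Zone VI, w=60) cum 110
  y=3 (Zone VIII, w=90) cum 200  ← median
  y=5 (Zone II, w=4) cum 204
  y=6 (Zone I, w=20) cum 224
  y=7 (Zone III, w=12) cum 236
  y=7 (Zone V, w=3) cum 239
  y=10 (Zone VII, w=110) cum 349
⇒ y* = 3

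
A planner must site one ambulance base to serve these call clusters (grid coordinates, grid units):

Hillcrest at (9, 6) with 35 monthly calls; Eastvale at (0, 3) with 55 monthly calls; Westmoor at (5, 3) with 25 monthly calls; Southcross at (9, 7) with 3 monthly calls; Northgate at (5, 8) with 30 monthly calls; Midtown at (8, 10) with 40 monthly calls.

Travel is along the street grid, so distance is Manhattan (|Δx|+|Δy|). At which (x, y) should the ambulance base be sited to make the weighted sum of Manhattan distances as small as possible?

Manhattan distance separates: Σwᵢ(|x−xᵢ|+|y−yᵢ|) = Σwᵢ|x−xᵢ| + Σwᵢ|y−yᵢ|, so x and y are optimised independently as 1-D weighted medians.
Total weight W = 188; half = 94.
x-coordinate, sorted with cumulative weight:
  x=0 (Eastvale, w=55) cum 55
  x=5 (Westmoor, w=25) cum 80
  x=5 (Northgate, w=30) cum 110  ← median
  x=8 (Midtown, w=40) cum 150
  x=9 (Hillcrest, w=35) cum 185
  x=9 (Southcross, w=3) cum 188
⇒ x* = 5
y-coordinate, sorted with cumulative weight:
  y=3 (Eastvale, w=55) cum 55
  y=3 (Westmoor, w=25) cum 80
  y=6 (Hillcrest, w=35) cum 115  ← median
  y=7 (Southcross, w=3) cum 118
  y=8 (Northgate, w=30) cum 148
  y=10 (Midtown, w=40) cum 188
⇒ y* = 6

(5, 6)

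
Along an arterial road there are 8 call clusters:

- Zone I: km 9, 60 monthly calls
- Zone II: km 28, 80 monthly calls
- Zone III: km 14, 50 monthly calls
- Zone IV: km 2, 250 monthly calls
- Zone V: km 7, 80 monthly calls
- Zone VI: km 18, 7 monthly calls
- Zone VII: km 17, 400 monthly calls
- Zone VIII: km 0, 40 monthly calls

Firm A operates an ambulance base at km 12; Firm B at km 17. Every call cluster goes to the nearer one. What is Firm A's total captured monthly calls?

The indifferent point is the midpoint (12+17)/2 = 14.5; call clusters left of it (closer to Firm A at 12) go to Firm A, those right go to Firm B.
  Zone VIII at 0 (w=40) → Firm A
  Zone IV at 2 (w=250) → Firm A
  Zone V at 7 (w=80) → Firm A
  Zone I at 9 (w=60) → Firm A
  Zone III at 14 (w=50) → Firm A
  Zone VII at 17 (w=400) → Firm B
  Zone VI at 18 (w=7) → Firm B
  Zone II at 28 (w=80) → Firm B
Firm A captures 480; Firm B captures 487.

480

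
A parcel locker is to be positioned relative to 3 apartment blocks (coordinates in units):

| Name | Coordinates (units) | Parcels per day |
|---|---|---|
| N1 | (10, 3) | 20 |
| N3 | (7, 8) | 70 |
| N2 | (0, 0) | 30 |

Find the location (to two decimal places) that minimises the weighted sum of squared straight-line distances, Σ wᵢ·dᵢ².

The minimiser of Σwᵢ‖p−pᵢ‖² is the weighted centroid p* = (Σwᵢpᵢ)/(Σwᵢ).
Σwᵢ = 120.
Σwᵢxᵢ = 20·10 + 70·7 + 30·0 = 690.
Σwᵢyᵢ = 20·3 + 70·8 + 30·0 = 620.
x* = 690/120 = 5.75, y* = 620/120 = 5.17.

(5.75, 5.17)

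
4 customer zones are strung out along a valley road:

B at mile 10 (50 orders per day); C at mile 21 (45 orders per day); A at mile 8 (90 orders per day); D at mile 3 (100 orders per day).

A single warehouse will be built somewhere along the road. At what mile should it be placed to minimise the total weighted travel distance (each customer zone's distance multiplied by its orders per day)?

x = 8

For a sum of weighted absolute distances on a line, the optimum is the weighted median (not the mean). Total weight W = 285; half-weight = 142.5.
Sort by position and accumulate weight:
  mile 3 (D, w=100) → cum 100
  mile 8 (A, w=90) → cum 190  ≥ 142.5 → median here
  mile 10 (B, w=50) → cum 240
  mile 21 (C, w=45) → cum 285
Optimal location: mile 8.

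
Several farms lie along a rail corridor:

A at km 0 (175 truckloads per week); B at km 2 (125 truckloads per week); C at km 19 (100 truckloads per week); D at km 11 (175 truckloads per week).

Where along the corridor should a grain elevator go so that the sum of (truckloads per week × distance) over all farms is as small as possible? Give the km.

x = 2

For a sum of weighted absolute distances on a line, the optimum is the weighted median (not the mean). Total weight W = 575; half-weight = 287.5.
Sort by position and accumulate weight:
  km 0 (A, w=175) → cum 175
  km 2 (B, w=125) → cum 300  ≥ 287.5 → median here
  km 11 (D, w=175) → cum 475
  km 19 (C, w=100) → cum 575
Optimal location: km 2.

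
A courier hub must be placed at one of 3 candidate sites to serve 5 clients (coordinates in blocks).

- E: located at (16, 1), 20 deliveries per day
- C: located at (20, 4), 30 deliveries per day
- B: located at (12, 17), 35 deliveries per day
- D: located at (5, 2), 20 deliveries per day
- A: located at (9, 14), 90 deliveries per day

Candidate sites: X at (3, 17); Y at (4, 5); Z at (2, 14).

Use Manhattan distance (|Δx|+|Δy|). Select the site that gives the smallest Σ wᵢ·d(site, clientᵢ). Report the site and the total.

Total weighted distance at each candidate:
  X (3, 17): total = 2945
  Y (4, 5): total = 2870
  Z (2, 14): total = 2765
Minimum is at Z with total 2765 blocks.

Z, total 2765 blocks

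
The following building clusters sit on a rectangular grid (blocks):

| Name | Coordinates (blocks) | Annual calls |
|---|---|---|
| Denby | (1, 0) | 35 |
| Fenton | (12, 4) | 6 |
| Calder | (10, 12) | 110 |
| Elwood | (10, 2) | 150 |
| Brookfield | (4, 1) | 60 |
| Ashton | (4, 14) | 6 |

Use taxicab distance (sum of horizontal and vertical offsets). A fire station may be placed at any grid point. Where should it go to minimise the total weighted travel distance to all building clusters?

(10, 2)

Manhattan distance separates: Σwᵢ(|x−xᵢ|+|y−yᵢ|) = Σwᵢ|x−xᵢ| + Σwᵢ|y−yᵢ|, so x and y are optimised independently as 1-D weighted medians.
Total weight W = 367; half = 183.5.
x-coordinate, sorted with cumulative weight:
  x=1 (Denby, w=35) cum 35
  x=4 (Brookfield, w=60) cum 95
  x=4 (Ashton, w=6) cum 101
  x=10 (Calder, w=110) cum 211  ← median
  x=10 (Elwood, w=150) cum 361
  x=12 (Fenton, w=6) cum 367
⇒ x* = 10
y-coordinate, sorted with cumulative weight:
  y=0 (Denby, w=35) cum 35
  y=1 (Brookfield, w=60) cum 95
  y=2 (Elwood, w=150) cum 245  ← median
  y=4 (Fenton, w=6) cum 251
  y=12 (Calder, w=110) cum 361
  y=14 (Ashton, w=6) cum 367
⇒ y* = 2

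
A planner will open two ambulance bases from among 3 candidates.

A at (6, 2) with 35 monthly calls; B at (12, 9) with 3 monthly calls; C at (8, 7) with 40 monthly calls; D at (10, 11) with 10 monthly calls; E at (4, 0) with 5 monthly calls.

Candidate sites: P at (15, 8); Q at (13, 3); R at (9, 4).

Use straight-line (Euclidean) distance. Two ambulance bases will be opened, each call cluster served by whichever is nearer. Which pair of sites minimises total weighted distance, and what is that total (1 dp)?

Evaluate every pair (each demand assigned to the nearer of the two):
  {P, R}: total = 352.5
  {Q, R}: total = 372.9
  {P, Q}: total = 618.8
Best pair: {P, R} with total 352.5.

{P, R}, total 352.5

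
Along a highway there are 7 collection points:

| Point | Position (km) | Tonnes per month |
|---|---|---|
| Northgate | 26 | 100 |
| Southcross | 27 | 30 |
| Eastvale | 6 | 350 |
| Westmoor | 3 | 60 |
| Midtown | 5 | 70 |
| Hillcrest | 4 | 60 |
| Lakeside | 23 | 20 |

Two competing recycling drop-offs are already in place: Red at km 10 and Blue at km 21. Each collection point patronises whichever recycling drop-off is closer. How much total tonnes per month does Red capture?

540

The indifferent point is the midpoint (10+21)/2 = 15.5; collection points left of it (closer to Red at 10) go to Red, those right go to Blue.
  Westmoor at 3 (w=60) → Red
  Hillcrest at 4 (w=60) → Red
  Midtown at 5 (w=70) → Red
  Eastvale at 6 (w=350) → Red
  Lakeside at 23 (w=20) → Blue
  Northgate at 26 (w=100) → Blue
  Southcross at 27 (w=30) → Blue
Red captures 540; Blue captures 150.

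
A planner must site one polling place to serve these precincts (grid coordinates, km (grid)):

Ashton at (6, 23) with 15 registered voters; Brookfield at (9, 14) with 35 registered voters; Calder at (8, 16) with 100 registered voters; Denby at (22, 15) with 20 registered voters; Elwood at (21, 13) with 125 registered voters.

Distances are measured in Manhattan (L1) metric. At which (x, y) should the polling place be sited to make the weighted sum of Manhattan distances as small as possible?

Manhattan distance separates: Σwᵢ(|x−xᵢ|+|y−yᵢ|) = Σwᵢ|x−xᵢ| + Σwᵢ|y−yᵢ|, so x and y are optimised independently as 1-D weighted medians.
Total weight W = 295; half = 147.5.
x-coordinate, sorted with cumulative weight:
  x=6 (Ashton, w=15) cum 15
  x=8 (Calder, w=100) cum 115
  x=9 (Brookfield, w=35) cum 150  ← median
  x=21 (Elwood, w=125) cum 275
  x=22 (Denby, w=20) cum 295
⇒ x* = 9
y-coordinate, sorted with cumulative weight:
  y=13 (Elwood, w=125) cum 125
  y=14 (Brookfield, w=35) cum 160  ← median
  y=15 (Denby, w=20) cum 180
  y=16 (Calder, w=100) cum 280
  y=23 (Ashton, w=15) cum 295
⇒ y* = 14

(9, 14)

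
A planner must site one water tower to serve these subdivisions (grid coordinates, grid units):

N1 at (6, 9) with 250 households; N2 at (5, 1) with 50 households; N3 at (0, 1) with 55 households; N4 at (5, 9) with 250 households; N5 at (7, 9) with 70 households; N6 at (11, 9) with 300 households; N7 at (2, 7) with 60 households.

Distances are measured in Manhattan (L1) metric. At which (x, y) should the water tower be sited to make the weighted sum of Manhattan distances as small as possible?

(6, 9)

Manhattan distance separates: Σwᵢ(|x−xᵢ|+|y−yᵢ|) = Σwᵢ|x−xᵢ| + Σwᵢ|y−yᵢ|, so x and y are optimised independently as 1-D weighted medians.
Total weight W = 1035; half = 517.5.
x-coordinate, sorted with cumulative weight:
  x=0 (N3, w=55) cum 55
  x=2 (N7, w=60) cum 115
  x=5 (N2, w=50) cum 165
  x=5 (N4, w=250) cum 415
  x=6 (N1, w=250) cum 665  ← median
  x=7 (N5, w=70) cum 735
  x=11 (N6, w=300) cum 1035
⇒ x* = 6
y-coordinate, sorted with cumulative weight:
  y=1 (N2, w=50) cum 50
  y=1 (N3, w=55) cum 105
  y=7 (N7, w=60) cum 165
  y=9 (N1, w=250) cum 415
  y=9 (N4, w=250) cum 665  ← median
  y=9 (N5, w=70) cum 735
  y=9 (N6, w=300) cum 1035
⇒ y* = 9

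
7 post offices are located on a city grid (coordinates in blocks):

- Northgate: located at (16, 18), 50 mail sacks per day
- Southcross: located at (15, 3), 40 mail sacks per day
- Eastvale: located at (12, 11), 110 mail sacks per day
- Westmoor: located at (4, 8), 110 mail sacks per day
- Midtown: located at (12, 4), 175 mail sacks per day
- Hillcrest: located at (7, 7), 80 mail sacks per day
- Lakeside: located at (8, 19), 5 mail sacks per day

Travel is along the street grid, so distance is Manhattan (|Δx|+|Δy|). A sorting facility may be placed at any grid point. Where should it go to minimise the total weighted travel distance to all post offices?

Manhattan distance separates: Σwᵢ(|x−xᵢ|+|y−yᵢ|) = Σwᵢ|x−xᵢ| + Σwᵢ|y−yᵢ|, so x and y are optimised independently as 1-D weighted medians.
Total weight W = 570; half = 285.
x-coordinate, sorted with cumulative weight:
  x=4 (Westmoor, w=110) cum 110
  x=7 (Hillcrest, w=80) cum 190
  x=8 (Lakeside, w=5) cum 195
  x=12 (Eastvale, w=110) cum 305  ← median
  x=12 (Midtown, w=175) cum 480
  x=15 (Southcross, w=40) cum 520
  x=16 (Northgate, w=50) cum 570
⇒ x* = 12
y-coordinate, sorted with cumulative weight:
  y=3 (Southcross, w=40) cum 40
  y=4 (Midtown, w=175) cum 215
  y=7 (Hillcrest, w=80) cum 295  ← median
  y=8 (Westmoor, w=110) cum 405
  y=11 (Eastvale, w=110) cum 515
  y=18 (Northgate, w=50) cum 565
  y=19 (Lakeside, w=5) cum 570
⇒ y* = 7

(12, 7)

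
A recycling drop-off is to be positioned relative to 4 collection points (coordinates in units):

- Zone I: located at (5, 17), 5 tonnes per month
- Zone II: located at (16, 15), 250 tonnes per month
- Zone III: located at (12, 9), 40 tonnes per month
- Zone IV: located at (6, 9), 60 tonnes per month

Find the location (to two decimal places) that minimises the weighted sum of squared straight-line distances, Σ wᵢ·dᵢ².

(13.70, 13.34)

The minimiser of Σwᵢ‖p−pᵢ‖² is the weighted centroid p* = (Σwᵢpᵢ)/(Σwᵢ).
Σwᵢ = 355.
Σwᵢxᵢ = 5·5 + 250·16 + 40·12 + 60·6 = 4865.
Σwᵢyᵢ = 5·17 + 250·15 + 40·9 + 60·9 = 4735.
x* = 4865/355 = 13.70, y* = 4735/355 = 13.34.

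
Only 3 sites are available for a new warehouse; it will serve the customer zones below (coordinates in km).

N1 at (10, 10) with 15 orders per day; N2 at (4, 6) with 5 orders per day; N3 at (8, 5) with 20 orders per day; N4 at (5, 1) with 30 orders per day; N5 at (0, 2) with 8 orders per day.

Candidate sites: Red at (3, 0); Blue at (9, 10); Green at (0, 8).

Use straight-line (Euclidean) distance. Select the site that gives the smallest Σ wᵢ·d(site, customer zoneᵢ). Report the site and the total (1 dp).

Total weighted distance at each candidate:
  Red (3, 0): total = 450.9
  Blue (9, 10): total = 540.8
  Green (0, 8): total = 652.3
Minimum is at Red with total 450.9 km.

Red, total 450.9 km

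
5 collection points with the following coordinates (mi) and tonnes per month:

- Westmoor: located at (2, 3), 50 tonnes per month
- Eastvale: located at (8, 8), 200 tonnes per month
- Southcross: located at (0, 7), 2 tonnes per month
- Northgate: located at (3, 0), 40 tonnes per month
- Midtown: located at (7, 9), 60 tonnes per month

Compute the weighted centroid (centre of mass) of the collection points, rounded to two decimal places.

The minimiser of Σwᵢ‖p−pᵢ‖² is the weighted centroid p* = (Σwᵢpᵢ)/(Σwᵢ).
Σwᵢ = 352.
Σwᵢxᵢ = 50·2 + 200·8 + 2·0 + 40·3 + 60·7 = 2240.
Σwᵢyᵢ = 50·3 + 200·8 + 2·7 + 40·0 + 60·9 = 2304.
x* = 2240/352 = 6.36, y* = 2304/352 = 6.55.

(6.36, 6.55)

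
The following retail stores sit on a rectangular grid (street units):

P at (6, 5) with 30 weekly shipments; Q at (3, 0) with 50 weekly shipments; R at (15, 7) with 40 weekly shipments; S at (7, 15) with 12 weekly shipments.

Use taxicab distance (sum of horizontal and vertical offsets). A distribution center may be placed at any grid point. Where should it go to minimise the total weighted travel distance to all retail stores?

(6, 5)

Manhattan distance separates: Σwᵢ(|x−xᵢ|+|y−yᵢ|) = Σwᵢ|x−xᵢ| + Σwᵢ|y−yᵢ|, so x and y are optimised independently as 1-D weighted medians.
Total weight W = 132; half = 66.
x-coordinate, sorted with cumulative weight:
  x=3 (Q, w=50) cum 50
  x=6 (P, w=30) cum 80  ← median
  x=7 (S, w=12) cum 92
  x=15 (R, w=40) cum 132
⇒ x* = 6
y-coordinate, sorted with cumulative weight:
  y=0 (Q, w=50) cum 50
  y=5 (P, w=30) cum 80  ← median
  y=7 (R, w=40) cum 120
  y=15 (S, w=12) cum 132
⇒ y* = 5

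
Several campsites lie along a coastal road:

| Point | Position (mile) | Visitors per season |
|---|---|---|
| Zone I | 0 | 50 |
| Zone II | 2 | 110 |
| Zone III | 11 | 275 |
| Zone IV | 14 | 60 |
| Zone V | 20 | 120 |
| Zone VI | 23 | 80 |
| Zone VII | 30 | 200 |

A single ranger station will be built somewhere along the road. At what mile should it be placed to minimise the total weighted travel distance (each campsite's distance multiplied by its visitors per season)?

For a sum of weighted absolute distances on a line, the optimum is the weighted median (not the mean). Total weight W = 895; half-weight = 447.5.
Sort by position and accumulate weight:
  mile 0 (Zone I, w=50) → cum 50
  mile 2 (Zone II, w=110) → cum 160
  mile 11 (Zone III, w=275) → cum 435
  mile 14 (Zone IV, w=60) → cum 495  ≥ 447.5 → median here
  mile 20 (Zone V, w=120) → cum 615
  mile 23 (Zone VI, w=80) → cum 695
  mile 30 (Zone VII, w=200) → cum 895
Optimal location: mile 14.

x = 14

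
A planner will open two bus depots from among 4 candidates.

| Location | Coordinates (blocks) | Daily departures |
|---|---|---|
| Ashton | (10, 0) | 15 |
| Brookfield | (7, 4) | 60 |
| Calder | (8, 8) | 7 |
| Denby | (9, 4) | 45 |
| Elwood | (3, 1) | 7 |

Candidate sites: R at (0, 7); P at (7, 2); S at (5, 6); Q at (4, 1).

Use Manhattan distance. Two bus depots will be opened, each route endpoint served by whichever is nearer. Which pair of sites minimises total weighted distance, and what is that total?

Evaluate every pair (each demand assigned to the nearer of the two):
  {P, Q}: total = 431
  {P, S}: total = 445
  {R, P}: total = 459
  {S, Q}: total = 657
  {R, S}: total = 759
  {R, Q}: total = 895
Best pair: {P, Q} with total 431.

{P, Q}, total 431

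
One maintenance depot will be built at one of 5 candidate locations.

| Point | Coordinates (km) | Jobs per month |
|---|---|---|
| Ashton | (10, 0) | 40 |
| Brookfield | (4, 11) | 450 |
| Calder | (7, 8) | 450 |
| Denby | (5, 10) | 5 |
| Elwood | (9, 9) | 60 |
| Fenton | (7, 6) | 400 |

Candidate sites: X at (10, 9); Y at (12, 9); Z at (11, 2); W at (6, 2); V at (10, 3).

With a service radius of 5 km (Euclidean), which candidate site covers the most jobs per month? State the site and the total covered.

Coverage radius r = 5 km; a point is covered iff (Δx)²+(Δy)² ≤ 5² = 25.
  X (10, 9): covers {Calder, Elwood, Fenton} → 910
  Y (12, 9): covers {Elwood} → 60
  Z (11, 2): covers {Ashton} → 40
  W (6, 2): covers {Ashton, Fenton} → 440
  V (10, 3): covers {Ashton, Fenton} → 440
Maximum coverage at X: 910 jobs per month.

X, covering 910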